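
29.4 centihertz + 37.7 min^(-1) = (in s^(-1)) 0.9223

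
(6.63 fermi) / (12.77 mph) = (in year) 3.683e-23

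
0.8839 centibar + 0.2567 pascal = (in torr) 6.632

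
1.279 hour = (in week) 0.007613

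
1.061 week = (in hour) 178.2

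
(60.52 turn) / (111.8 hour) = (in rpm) 0.009022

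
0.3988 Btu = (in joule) 420.8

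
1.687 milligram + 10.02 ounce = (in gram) 284.1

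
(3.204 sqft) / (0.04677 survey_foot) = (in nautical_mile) 0.01127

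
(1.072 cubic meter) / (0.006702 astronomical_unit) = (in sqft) 1.151e-08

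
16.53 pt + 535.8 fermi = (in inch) 0.2296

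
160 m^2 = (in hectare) 0.016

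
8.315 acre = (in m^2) 3.365e+04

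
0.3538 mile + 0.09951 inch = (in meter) 569.4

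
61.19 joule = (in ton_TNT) 1.462e-08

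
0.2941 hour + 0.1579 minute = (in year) 3.387e-05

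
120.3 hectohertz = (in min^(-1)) 7.218e+05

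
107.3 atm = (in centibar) 1.087e+04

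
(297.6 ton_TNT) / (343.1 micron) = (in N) 3.629e+15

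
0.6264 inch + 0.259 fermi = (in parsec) 5.156e-19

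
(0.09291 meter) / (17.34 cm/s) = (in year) 1.699e-08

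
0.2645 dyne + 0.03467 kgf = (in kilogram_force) 0.03467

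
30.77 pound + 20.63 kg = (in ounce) 1220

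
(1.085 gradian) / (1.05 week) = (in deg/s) 1.538e-06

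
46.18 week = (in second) 2.793e+07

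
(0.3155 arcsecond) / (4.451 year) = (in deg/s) 6.244e-13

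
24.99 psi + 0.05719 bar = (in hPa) 1780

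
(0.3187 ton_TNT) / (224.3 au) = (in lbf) 8.934e-06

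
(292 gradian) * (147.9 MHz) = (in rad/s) 6.784e+08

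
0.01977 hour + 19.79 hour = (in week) 0.1179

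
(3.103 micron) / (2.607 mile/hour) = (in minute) 4.438e-08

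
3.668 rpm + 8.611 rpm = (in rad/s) 1.286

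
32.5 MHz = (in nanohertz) 3.25e+16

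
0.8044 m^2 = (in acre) 0.0001988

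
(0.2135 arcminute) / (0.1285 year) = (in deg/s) 8.781e-10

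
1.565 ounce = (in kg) 0.04437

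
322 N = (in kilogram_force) 32.83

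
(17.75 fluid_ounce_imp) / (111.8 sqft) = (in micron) 48.56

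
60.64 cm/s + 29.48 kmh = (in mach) 0.02583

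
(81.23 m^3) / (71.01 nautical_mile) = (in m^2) 0.0006177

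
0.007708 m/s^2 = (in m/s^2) 0.007708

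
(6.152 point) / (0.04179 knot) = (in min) 0.001683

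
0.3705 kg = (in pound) 0.8168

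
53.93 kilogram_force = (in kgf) 53.93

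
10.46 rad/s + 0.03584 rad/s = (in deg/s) 601.4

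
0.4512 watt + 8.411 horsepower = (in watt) 6273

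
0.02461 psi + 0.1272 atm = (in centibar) 13.06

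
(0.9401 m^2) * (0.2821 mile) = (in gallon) 1.127e+05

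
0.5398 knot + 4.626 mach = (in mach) 4.627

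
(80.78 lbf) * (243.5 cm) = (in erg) 8.75e+09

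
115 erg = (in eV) 7.178e+13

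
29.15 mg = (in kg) 2.915e-05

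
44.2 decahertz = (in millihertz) 4.42e+05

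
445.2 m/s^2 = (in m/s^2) 445.2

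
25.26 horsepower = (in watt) 1.884e+04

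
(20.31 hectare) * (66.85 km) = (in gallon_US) 3.587e+12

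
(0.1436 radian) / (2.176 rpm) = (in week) 1.042e-06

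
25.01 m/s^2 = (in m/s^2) 25.01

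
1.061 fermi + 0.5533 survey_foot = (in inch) 6.64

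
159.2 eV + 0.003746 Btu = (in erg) 3.952e+07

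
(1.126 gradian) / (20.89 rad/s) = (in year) 2.685e-11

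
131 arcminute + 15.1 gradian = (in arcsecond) 5.678e+04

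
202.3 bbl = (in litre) 3.216e+04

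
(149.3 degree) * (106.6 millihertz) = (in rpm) 2.653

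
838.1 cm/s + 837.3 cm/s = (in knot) 32.57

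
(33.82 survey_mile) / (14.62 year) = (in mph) 0.0002641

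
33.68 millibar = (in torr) 25.26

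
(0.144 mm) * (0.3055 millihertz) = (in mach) 1.292e-10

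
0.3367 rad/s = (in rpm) 3.215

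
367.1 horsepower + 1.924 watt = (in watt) 2.737e+05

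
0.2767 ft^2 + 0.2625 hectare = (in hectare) 0.2625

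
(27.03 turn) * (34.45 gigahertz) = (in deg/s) 3.352e+14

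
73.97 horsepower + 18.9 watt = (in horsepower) 74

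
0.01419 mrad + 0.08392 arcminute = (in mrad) 0.0386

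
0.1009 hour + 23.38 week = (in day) 163.7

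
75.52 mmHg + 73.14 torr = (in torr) 148.7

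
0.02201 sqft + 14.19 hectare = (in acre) 35.06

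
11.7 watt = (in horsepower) 0.01569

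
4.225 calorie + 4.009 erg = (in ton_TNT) 4.225e-09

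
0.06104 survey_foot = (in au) 1.244e-13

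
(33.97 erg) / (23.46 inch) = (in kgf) 5.813e-07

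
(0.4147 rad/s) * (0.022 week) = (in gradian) 3.513e+05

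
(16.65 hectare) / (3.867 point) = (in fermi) 1.221e+23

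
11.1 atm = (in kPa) 1125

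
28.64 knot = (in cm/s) 1473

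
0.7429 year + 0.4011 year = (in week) 59.65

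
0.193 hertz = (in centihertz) 19.3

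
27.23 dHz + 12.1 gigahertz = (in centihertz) 1.21e+12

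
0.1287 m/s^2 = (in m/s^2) 0.1287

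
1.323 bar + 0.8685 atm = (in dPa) 2.203e+06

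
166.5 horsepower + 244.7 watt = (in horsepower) 166.8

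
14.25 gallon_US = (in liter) 53.94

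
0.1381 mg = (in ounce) 4.871e-06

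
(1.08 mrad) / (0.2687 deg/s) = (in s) 0.2303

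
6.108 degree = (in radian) 0.1066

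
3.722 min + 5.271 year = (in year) 5.271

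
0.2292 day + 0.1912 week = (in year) 0.004295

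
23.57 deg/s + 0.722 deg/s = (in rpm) 4.049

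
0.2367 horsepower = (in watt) 176.5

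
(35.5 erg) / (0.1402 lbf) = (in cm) 0.0005692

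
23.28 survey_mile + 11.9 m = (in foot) 1.23e+05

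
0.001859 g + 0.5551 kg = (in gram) 555.1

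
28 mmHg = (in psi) 0.5414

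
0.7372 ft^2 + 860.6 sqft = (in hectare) 0.008002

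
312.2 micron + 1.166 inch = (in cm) 2.993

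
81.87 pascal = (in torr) 0.6141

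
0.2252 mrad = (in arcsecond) 46.45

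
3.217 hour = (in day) 0.134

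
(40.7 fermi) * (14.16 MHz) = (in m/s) 5.763e-07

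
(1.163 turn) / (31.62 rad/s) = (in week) 3.821e-07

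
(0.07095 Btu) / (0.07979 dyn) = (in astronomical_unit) 0.0006271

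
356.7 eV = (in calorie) 1.366e-17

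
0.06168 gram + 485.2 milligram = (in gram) 0.5469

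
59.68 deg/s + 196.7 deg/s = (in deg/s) 256.4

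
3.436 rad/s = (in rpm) 32.81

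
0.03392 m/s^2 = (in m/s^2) 0.03392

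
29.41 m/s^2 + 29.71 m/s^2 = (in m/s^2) 59.12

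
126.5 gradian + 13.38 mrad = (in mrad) 2000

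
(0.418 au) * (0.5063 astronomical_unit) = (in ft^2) 5.098e+22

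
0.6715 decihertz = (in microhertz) 6.715e+04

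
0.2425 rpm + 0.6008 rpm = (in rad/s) 0.08831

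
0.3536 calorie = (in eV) 9.234e+18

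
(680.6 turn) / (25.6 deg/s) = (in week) 0.01582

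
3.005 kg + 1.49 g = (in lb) 6.628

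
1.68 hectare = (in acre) 4.151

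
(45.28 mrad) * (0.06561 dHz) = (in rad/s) 0.0002971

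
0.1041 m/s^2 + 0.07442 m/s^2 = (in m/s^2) 0.1785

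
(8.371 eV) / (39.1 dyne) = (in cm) 3.43e-13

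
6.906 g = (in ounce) 0.2436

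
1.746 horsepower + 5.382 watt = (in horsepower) 1.753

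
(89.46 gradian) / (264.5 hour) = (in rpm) 1.409e-05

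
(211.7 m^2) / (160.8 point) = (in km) 3.732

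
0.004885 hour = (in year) 5.576e-07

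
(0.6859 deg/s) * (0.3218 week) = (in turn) 370.8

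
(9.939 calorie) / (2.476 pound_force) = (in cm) 377.6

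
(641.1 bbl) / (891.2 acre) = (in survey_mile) 1.756e-08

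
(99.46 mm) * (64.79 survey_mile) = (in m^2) 1.037e+04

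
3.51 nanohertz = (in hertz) 3.51e-09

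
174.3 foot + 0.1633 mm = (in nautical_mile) 0.02869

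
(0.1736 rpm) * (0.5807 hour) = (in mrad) 3.8e+04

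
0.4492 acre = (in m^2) 1818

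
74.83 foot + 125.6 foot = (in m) 61.09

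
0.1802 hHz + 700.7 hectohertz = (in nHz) 7.009e+13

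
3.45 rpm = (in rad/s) 0.3613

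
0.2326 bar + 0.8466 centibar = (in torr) 180.8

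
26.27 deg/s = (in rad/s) 0.4585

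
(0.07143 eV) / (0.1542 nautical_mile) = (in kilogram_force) 4.086e-24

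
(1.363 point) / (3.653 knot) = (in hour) 7.107e-08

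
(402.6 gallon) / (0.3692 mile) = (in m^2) 0.002565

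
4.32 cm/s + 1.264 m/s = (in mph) 2.924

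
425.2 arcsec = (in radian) 0.002061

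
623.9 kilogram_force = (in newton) 6118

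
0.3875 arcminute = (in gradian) 0.007176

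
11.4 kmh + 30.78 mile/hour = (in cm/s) 1693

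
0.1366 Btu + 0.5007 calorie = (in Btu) 0.1386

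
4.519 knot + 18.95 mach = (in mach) 18.96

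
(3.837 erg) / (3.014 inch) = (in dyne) 0.5012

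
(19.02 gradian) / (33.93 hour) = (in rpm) 2.336e-05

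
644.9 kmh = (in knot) 348.2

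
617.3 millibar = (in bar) 0.6173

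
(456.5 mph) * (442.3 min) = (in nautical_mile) 2924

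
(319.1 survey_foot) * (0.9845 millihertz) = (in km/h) 0.3447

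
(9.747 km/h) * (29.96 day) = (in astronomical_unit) 4.685e-05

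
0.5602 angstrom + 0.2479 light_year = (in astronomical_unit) 1.568e+04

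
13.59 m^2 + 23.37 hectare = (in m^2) 2.337e+05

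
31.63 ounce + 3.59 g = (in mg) 9.003e+05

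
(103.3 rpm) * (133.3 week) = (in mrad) 8.721e+11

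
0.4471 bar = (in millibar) 447.1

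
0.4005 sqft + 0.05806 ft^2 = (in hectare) 4.26e-06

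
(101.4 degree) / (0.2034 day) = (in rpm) 0.0009617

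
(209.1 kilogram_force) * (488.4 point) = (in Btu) 0.3349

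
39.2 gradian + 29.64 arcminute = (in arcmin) 2146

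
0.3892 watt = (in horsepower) 0.0005219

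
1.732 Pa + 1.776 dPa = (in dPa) 19.1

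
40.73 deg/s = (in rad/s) 0.7109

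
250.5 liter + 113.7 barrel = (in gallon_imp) 4031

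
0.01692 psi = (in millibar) 1.167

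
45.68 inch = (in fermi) 1.16e+15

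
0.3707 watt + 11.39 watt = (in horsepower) 0.01577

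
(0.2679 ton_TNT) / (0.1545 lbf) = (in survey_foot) 5.351e+09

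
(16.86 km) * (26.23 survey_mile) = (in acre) 1.759e+05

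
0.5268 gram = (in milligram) 526.8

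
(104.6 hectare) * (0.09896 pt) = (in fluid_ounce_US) 1.235e+06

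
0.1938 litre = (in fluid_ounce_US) 6.553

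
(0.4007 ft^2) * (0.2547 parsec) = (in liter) 2.926e+17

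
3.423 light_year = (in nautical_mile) 1.749e+13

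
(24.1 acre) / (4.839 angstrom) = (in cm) 2.015e+16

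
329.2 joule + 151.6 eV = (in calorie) 78.68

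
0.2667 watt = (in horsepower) 0.0003577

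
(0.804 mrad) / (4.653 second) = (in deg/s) 0.0099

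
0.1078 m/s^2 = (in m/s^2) 0.1078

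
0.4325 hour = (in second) 1557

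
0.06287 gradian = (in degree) 0.05658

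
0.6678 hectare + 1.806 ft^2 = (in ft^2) 7.188e+04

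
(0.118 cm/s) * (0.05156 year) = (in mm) 1.919e+06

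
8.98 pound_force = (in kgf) 4.073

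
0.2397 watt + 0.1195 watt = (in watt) 0.3592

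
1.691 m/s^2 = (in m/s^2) 1.691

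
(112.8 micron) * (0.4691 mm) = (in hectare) 5.291e-12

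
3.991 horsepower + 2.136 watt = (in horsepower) 3.994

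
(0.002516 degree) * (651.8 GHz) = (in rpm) 2.733e+08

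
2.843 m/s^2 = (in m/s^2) 2.843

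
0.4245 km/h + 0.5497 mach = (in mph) 419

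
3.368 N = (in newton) 3.368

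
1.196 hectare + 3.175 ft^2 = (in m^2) 1.196e+04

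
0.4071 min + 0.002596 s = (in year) 7.746e-07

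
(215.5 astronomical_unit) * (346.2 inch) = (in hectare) 2.835e+10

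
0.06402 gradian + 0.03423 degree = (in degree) 0.09185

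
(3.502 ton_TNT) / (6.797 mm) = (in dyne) 2.156e+17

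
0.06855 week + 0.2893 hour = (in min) 708.3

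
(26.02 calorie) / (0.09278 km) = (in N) 1.173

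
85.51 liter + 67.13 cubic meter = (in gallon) 1.776e+04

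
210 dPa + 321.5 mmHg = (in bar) 0.4288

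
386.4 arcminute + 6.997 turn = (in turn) 7.015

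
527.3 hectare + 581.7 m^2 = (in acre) 1303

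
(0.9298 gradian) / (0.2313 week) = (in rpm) 9.97e-07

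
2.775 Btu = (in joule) 2928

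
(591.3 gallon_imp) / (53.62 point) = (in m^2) 142.1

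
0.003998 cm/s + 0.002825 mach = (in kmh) 3.463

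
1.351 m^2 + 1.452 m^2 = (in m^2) 2.803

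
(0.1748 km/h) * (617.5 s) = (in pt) 8.499e+04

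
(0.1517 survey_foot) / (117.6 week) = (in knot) 1.264e-09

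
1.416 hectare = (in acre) 3.499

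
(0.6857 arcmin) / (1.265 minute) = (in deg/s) 0.0001506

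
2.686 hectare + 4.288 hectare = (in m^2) 6.974e+04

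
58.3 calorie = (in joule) 243.9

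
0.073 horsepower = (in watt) 54.44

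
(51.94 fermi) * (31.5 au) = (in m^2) 0.2448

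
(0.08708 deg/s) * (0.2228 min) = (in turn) 0.003234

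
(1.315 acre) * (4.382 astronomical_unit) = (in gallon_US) 9.216e+17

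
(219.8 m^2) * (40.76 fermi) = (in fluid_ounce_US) 3.029e-07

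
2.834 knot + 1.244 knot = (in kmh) 7.552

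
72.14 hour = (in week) 0.4294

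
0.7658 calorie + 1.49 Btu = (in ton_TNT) 3.765e-07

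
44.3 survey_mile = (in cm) 7.129e+06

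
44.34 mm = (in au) 2.964e-13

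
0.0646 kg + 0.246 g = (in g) 64.85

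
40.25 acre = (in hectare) 16.29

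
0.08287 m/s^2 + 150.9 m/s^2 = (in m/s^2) 151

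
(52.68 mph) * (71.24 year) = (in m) 5.291e+10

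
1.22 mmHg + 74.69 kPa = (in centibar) 74.85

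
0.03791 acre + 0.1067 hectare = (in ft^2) 1.314e+04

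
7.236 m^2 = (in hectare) 0.0007236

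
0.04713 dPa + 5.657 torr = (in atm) 0.007443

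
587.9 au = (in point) 2.493e+17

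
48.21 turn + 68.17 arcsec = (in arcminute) 1.041e+06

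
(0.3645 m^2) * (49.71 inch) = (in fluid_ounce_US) 1.556e+04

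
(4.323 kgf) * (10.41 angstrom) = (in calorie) 1.055e-08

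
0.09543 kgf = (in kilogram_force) 0.09543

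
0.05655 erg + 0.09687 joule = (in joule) 0.09687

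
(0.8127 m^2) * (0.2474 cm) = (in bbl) 0.01265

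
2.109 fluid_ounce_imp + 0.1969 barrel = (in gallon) 8.286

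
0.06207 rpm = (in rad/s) 0.0065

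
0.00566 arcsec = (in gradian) 1.747e-06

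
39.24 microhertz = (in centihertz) 0.003924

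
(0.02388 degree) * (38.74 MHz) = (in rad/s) 1.615e+04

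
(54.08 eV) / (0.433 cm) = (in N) 2.001e-15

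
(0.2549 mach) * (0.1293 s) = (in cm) 1122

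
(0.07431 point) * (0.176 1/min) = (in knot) 1.495e-07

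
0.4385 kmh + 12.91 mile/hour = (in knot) 11.46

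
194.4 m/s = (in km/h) 699.8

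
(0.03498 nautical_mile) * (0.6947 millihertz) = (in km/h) 0.162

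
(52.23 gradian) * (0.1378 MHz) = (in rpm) 1.08e+06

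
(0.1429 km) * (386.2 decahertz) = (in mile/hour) 1.235e+06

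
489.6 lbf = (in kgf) 222.1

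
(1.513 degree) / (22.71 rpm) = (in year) 3.521e-10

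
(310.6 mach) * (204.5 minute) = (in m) 1.298e+09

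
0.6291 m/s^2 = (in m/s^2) 0.6291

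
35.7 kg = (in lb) 78.71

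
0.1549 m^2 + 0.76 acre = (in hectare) 0.3076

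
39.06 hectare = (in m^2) 3.906e+05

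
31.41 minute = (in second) 1885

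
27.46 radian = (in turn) 4.37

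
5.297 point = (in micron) 1869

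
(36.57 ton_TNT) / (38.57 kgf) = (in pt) 1.147e+12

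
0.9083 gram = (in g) 0.9083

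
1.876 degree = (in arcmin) 112.6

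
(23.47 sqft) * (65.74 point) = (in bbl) 0.3181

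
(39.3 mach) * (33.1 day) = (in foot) 1.256e+11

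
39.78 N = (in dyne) 3.978e+06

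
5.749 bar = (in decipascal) 5.749e+06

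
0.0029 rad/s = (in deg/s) 0.1662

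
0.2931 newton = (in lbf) 0.06589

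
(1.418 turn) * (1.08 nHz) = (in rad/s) 9.622e-09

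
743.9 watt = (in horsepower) 0.9976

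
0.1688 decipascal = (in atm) 1.666e-07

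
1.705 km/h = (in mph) 1.059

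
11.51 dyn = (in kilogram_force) 1.174e-05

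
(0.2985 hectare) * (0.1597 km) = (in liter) 4.767e+08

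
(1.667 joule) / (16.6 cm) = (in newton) 10.04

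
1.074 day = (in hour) 25.78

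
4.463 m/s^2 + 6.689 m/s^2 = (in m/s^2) 11.15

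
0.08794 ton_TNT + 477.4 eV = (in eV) 2.297e+27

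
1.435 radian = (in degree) 82.22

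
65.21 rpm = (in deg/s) 391.3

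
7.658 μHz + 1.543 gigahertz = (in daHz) 1.543e+08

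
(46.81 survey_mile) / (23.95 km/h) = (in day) 0.1311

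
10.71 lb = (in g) 4858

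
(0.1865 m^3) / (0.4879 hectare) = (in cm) 0.003823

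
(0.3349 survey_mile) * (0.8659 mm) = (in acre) 0.0001153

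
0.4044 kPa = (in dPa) 4044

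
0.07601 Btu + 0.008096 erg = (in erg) 8.019e+08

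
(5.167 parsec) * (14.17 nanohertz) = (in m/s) 2.259e+09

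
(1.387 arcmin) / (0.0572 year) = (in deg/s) 1.282e-08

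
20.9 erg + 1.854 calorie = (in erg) 7.757e+07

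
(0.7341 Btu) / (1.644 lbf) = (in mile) 0.06581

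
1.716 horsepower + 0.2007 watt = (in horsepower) 1.716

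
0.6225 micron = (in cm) 6.225e-05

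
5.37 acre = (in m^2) 2.173e+04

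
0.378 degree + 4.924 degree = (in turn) 0.01473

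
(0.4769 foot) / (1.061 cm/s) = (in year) 4.344e-07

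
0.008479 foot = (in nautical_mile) 1.395e-06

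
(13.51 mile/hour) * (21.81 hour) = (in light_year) 5.012e-11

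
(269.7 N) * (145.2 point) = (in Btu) 0.01309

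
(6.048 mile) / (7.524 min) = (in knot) 41.91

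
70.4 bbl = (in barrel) 70.4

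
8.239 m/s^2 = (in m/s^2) 8.239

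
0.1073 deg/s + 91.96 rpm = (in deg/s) 551.9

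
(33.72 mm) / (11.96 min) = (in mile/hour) 0.0001051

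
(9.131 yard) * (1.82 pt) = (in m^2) 0.005361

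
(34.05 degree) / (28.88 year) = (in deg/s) 3.739e-08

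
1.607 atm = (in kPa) 162.8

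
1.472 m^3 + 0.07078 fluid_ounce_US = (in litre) 1472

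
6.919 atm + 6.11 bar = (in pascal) 1.312e+06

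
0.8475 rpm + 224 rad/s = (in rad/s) 224.1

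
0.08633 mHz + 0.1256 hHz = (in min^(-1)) 753.6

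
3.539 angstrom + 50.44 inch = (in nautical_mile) 0.0006918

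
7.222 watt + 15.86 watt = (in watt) 23.08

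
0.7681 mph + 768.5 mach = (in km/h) 9.42e+05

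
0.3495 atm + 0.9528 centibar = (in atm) 0.3589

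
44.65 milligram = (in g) 0.04465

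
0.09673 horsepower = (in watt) 72.13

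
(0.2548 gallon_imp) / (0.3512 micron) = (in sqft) 3.55e+04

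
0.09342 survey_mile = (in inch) 5919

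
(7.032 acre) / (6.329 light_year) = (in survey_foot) 1.559e-12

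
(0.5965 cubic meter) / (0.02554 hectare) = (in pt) 6.62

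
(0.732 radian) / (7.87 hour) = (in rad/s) 2.584e-05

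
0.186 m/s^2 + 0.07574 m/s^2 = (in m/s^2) 0.2617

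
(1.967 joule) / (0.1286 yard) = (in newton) 16.73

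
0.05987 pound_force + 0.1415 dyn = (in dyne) 2.663e+04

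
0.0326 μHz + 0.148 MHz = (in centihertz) 1.48e+07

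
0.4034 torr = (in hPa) 0.5378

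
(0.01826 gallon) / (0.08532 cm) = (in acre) 2.002e-05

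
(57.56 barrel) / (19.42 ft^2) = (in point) 1.438e+04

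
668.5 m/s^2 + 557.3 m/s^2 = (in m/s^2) 1226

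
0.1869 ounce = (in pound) 0.01168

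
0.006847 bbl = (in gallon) 0.2876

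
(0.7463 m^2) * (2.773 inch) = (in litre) 52.57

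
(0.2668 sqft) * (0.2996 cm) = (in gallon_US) 0.01962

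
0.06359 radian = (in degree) 3.643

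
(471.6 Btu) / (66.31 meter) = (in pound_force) 1687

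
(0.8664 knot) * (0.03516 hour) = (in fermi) 5.642e+16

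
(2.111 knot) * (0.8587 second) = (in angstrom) 9.325e+09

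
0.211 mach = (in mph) 160.7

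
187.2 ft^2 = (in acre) 0.004298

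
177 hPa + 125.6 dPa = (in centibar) 17.71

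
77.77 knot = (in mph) 89.5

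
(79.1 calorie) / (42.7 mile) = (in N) 0.004816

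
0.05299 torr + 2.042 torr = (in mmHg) 2.095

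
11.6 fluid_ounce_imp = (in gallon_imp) 0.0725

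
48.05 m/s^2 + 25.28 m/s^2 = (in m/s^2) 73.33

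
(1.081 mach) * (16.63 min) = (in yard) 4.017e+05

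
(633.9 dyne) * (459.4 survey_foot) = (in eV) 5.54e+18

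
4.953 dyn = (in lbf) 1.113e-05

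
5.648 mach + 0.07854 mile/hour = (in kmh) 6923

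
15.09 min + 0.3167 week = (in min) 3207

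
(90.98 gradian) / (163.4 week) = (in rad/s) 1.446e-08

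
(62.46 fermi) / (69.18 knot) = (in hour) 4.875e-19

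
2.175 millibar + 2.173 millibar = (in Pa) 434.8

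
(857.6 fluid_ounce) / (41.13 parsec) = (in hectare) 1.998e-24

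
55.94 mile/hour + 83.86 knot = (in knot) 132.5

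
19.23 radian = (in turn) 3.061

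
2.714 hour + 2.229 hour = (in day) 0.206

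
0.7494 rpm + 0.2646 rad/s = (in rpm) 3.276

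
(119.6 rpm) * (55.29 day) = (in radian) 5.983e+07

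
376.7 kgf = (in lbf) 830.5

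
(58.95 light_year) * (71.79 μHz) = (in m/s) 4.004e+13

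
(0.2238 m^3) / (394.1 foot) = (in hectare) 1.863e-07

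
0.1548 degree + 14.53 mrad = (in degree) 0.9873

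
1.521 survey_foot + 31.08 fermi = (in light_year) 4.9e-17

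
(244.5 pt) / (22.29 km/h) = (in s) 0.01393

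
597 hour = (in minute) 3.582e+04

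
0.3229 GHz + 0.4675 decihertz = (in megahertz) 322.9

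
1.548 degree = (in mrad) 27.02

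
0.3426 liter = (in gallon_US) 0.09051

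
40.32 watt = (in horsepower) 0.05407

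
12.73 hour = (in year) 0.001453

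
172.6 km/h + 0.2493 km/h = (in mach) 0.141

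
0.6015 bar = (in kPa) 60.15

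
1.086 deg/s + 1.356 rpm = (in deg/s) 9.222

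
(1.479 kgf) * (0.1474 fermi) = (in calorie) 5.11e-16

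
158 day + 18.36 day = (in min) 2.54e+05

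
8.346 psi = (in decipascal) 5.754e+05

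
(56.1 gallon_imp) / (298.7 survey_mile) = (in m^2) 5.305e-07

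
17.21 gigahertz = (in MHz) 1.721e+04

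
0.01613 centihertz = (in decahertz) 1.613e-05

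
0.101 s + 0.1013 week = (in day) 0.7091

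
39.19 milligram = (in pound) 8.64e-05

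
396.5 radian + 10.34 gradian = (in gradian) 2.525e+04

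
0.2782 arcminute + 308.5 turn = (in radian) 1938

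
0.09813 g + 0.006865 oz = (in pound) 0.0006454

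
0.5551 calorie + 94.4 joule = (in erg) 9.672e+08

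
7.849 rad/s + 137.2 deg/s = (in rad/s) 10.24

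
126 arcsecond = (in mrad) 0.6109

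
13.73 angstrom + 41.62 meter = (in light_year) 4.399e-15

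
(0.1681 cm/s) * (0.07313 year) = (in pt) 1.099e+07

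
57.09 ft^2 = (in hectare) 0.0005304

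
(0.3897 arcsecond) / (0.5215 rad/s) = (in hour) 1.006e-09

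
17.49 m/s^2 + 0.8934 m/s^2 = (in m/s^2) 18.38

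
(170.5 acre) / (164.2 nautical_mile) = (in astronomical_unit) 1.517e-11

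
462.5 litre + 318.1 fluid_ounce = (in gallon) 124.7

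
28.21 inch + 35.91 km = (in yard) 3.927e+04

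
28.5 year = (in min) 1.498e+07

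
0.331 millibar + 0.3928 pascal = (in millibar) 0.3349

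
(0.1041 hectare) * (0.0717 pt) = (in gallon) 6.956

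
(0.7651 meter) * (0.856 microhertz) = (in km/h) 2.358e-06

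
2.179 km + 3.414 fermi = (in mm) 2.179e+06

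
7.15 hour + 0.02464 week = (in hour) 11.29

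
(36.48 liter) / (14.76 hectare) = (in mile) 1.536e-10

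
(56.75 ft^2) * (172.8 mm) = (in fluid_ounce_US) 3.081e+04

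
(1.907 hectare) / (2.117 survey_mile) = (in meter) 5.597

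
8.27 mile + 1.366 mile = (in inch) 6.105e+05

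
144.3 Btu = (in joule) 1.522e+05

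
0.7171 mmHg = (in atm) 0.0009436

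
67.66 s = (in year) 2.145e-06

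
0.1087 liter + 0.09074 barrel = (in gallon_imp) 3.197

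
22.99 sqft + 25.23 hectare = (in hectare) 25.23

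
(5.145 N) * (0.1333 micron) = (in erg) 6.858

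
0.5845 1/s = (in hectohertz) 0.005845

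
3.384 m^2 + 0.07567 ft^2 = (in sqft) 36.5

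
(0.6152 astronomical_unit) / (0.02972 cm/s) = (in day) 3.584e+09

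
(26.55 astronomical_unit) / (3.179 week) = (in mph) 4.621e+06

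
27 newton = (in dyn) 2.7e+06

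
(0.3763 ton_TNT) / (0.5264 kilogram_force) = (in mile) 1.895e+05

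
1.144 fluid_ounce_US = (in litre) 0.03383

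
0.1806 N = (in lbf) 0.0406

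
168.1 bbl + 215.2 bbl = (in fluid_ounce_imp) 2.145e+06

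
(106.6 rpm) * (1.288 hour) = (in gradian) 3.295e+06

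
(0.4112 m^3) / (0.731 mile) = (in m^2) 0.0003495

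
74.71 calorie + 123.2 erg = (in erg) 3.126e+09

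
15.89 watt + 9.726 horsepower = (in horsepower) 9.747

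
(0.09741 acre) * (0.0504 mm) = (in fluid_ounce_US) 671.8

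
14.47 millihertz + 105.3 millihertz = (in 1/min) 7.186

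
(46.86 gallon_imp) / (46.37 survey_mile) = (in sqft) 3.073e-05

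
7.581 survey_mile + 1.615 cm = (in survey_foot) 4.003e+04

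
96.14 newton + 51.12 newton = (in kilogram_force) 15.02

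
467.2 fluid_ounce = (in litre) 13.82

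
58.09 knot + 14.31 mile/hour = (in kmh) 130.6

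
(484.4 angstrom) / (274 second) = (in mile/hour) 3.955e-10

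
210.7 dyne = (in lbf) 0.0004737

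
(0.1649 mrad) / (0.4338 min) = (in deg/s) 0.000363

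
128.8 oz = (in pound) 8.05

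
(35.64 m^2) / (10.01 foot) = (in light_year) 1.235e-15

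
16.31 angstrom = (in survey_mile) 1.013e-12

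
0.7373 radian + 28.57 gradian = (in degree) 67.96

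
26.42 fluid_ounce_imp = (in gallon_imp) 0.1651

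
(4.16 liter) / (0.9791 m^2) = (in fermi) 4.249e+12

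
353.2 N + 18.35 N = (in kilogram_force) 37.89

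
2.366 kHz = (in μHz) 2.366e+09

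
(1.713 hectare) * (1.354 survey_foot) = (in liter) 7.07e+06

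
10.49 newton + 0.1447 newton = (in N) 10.63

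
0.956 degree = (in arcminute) 57.36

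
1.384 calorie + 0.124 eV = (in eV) 3.614e+19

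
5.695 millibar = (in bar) 0.005695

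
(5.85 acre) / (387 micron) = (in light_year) 6.466e-09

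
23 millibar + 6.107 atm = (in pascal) 6.211e+05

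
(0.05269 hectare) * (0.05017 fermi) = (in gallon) 6.983e-12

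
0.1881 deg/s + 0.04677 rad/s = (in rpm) 0.478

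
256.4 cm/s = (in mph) 5.736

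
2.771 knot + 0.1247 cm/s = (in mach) 0.00419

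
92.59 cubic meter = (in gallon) 2.446e+04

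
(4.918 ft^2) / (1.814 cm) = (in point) 7.14e+04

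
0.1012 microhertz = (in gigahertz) 1.012e-16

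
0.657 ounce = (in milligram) 1.863e+04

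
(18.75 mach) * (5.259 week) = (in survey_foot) 6.662e+10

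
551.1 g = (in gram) 551.1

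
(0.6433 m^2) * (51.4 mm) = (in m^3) 0.03307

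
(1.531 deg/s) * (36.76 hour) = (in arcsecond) 7.294e+08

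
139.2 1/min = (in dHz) 23.2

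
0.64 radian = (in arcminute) 2200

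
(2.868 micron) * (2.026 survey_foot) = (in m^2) 1.771e-06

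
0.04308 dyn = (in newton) 4.308e-07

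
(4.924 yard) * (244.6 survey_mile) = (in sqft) 1.908e+07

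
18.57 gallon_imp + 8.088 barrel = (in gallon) 362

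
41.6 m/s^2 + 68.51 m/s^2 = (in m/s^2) 110.1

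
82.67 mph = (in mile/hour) 82.67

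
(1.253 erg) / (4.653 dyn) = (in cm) 0.2693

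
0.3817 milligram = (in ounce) 1.346e-05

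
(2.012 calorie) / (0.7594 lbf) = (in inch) 98.11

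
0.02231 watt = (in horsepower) 2.992e-05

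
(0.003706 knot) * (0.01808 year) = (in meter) 1087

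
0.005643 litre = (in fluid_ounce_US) 0.1908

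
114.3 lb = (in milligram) 5.185e+07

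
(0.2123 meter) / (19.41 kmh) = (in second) 0.03938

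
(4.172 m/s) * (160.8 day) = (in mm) 5.796e+10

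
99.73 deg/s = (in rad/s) 1.741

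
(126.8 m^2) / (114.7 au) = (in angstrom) 0.0739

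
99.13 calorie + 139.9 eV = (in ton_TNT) 9.913e-08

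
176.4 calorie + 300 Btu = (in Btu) 300.7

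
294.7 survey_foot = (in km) 0.08982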